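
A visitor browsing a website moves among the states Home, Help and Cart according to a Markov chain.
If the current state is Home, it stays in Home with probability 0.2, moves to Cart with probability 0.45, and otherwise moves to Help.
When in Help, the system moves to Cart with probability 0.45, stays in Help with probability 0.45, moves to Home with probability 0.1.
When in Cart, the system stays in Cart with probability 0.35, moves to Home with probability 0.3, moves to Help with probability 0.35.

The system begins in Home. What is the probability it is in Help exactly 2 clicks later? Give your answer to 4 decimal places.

Sum over the intermediate state after 1 click:
P = P(Home→Home)·P(Home→Help) + P(Home→Help)·P(Help→Help) + P(Home→Cart)·P(Cart→Help)
  = 0.2×0.35 + 0.35×0.45 + 0.45×0.35
  = 0.0700 + 0.1575 + 0.1575 = 0.3850

0.3850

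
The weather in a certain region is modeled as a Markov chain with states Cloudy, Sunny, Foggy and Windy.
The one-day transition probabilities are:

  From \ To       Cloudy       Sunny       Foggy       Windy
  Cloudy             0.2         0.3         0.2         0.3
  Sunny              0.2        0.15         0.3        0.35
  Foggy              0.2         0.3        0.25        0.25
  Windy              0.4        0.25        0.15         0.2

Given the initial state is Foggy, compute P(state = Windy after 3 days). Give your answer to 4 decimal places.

0.2729

Propagate the distribution vector 3 days from Foggy.
After 0 days: (0.0000, 0.0000, 1.0000, 0.0000)
After 1 day: (0.2000, 0.3000, 0.2500, 0.2500)
After 2 days: (0.2500, 0.2425, 0.2300, 0.2775)
After 3 days: (0.2555, 0.2498, 0.2219, 0.2729)
P(in Windy after 3 days) = 0.2729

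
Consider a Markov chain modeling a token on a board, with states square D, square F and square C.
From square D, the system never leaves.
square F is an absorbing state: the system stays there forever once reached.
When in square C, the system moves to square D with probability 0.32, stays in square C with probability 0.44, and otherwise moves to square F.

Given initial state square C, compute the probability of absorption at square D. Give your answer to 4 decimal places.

0.5714

Let h(s) be the probability of absorption at square D starting from transient state s. Then h(square D) = 1 and h(square F) = 0. By first-step analysis:
h(square C) = 0.32·1 + 0.24·0 + 0.44·h(square C)
Solving: h(square C) = 0.5714.
Starting from square C, the probability is 0.5714.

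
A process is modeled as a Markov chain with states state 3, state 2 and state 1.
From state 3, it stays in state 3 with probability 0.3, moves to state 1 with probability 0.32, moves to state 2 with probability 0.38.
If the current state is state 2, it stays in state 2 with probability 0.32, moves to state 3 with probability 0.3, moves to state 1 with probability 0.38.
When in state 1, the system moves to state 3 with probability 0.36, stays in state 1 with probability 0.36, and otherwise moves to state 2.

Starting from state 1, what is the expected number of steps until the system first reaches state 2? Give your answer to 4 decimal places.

3.1851

Let t(s) be the expected number of steps to first reach state 2 from state s, with t(state 2) = 0. Conditioning on the first step:
t(state 3) = 1 + 0.3·t(state 3) + 0.32·t(state 1)
t(state 1) = 1 + 0.36·t(state 3) + 0.36·t(state 1)
Solving: t(state 3) = 2.8846, t(state 1) = 3.1851.
Expected steps from state 1 to state 2: 3.1851.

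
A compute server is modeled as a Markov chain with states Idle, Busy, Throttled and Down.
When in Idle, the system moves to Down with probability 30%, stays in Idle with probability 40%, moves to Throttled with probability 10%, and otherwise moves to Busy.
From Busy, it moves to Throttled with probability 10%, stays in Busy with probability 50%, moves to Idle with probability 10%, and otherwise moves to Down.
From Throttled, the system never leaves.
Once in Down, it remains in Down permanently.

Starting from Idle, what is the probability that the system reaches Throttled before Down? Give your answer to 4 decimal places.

Let h(s) be the probability of absorption at Throttled starting from transient state s. Then h(Throttled) = 1 and h(Down) = 0. By first-step analysis:
h(Idle) = 0.4·h(Idle) + 0.2·h(Busy) + 0.1·1 + 0.3·0
h(Busy) = 0.1·h(Idle) + 0.5·h(Busy) + 0.1·1 + 0.3·0
Solving: h(Idle) = 0.2500, h(Busy) = 0.2500.
Starting from Idle, the probability is 0.2500.

0.2500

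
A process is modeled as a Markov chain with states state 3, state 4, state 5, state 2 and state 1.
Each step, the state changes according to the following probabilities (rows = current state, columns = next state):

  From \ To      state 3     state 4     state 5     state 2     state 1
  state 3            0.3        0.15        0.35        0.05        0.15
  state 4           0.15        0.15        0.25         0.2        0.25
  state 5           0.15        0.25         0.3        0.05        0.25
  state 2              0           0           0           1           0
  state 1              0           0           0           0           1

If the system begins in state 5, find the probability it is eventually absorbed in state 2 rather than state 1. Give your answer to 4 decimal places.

0.2601

Let h(s) be the probability of absorption at state 2 starting from transient state s. Then h(state 2) = 1 and h(state 1) = 0. By first-step analysis:
h(state 3) = 0.3·h(state 3) + 0.15·h(state 4) + 0.35·h(state 5) + 0.05·1 + 0.15·0
h(state 4) = 0.15·h(state 3) + 0.15·h(state 4) + 0.25·h(state 5) + 0.2·1 + 0.25·0
h(state 5) = 0.15·h(state 3) + 0.25·h(state 4) + 0.3·h(state 5) + 0.05·1 + 0.25·0
Solving: h(state 3) = 0.2788, h(state 4) = 0.3610, h(state 5) = 0.2601.
Starting from state 5, the probability is 0.2601.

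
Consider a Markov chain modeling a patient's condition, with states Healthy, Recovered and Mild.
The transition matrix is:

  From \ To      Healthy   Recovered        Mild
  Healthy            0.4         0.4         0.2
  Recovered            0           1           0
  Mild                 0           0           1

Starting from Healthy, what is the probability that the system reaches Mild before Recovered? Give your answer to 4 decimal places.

Let h(s) be the probability of absorption at Mild starting from transient state s. Then h(Mild) = 1 and h(Recovered) = 0. By first-step analysis:
h(Healthy) = 0.4·h(Healthy) + 0.4·0 + 0.2·1
Solving: h(Healthy) = 0.3333.
Starting from Healthy, the probability is 0.3333.

0.3333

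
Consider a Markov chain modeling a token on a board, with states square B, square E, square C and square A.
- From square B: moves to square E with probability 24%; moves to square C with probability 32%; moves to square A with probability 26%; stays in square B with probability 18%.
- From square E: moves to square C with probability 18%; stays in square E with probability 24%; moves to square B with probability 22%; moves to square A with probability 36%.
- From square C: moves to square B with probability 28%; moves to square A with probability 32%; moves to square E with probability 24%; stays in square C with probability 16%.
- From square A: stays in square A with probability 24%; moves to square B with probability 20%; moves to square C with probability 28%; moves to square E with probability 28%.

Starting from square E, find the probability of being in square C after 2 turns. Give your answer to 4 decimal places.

0.2432

Propagate the distribution vector 2 turns from square E.
After 0 turns: (0.0000, 1.0000, 0.0000, 0.0000)
After 1 turn: (0.2200, 0.2400, 0.1800, 0.3600)
After 2 turns: (0.2148, 0.2544, 0.2432, 0.2876)
P(in square C after 2 turns) = 0.2432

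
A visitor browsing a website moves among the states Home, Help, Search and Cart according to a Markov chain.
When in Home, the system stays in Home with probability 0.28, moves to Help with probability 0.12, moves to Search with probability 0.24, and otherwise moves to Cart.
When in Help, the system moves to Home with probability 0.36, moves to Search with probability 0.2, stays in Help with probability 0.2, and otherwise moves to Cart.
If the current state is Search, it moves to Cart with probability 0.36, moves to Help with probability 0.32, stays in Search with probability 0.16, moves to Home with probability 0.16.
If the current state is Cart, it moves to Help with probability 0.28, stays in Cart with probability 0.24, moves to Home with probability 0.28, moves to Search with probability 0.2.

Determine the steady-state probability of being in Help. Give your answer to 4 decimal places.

Let the stationary distribution be π with π = πP and π_1 + π_2 + π_3 + π_4 = 1.
π_1 = 0.28·π_1 + 0.36·π_2 + 0.16·π_3 + 0.28·π_4
π_2 = 0.12·π_1 + 0.2·π_2 + 0.32·π_3 + 0.28·π_4
π_3 = 0.24·π_1 + 0.2·π_2 + 0.16·π_3 + 0.2·π_4
Solving with the normalization constraint gives π = (0.2738, 0.2262, 0.2028, 0.2972).
So the stationary probability of Help is 0.2262.

0.2262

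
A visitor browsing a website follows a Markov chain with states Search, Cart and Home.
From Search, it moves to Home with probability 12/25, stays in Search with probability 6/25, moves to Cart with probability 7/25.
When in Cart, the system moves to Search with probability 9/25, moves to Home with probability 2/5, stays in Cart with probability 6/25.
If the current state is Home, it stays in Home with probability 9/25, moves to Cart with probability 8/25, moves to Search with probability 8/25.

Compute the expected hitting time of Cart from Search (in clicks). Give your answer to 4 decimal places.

Let t(s) be the expected number of clicks to first reach Cart from state s, with t(Cart) = 0. Conditioning on the first click:
t(Search) = 1 + 0.24·t(Search) + 0.48·t(Home)
t(Home) = 1 + 0.32·t(Search) + 0.36·t(Home)
Solving: t(Search) = 3.3654, t(Home) = 3.2452.
Expected clicks from Search to Cart: 3.3654.

3.3654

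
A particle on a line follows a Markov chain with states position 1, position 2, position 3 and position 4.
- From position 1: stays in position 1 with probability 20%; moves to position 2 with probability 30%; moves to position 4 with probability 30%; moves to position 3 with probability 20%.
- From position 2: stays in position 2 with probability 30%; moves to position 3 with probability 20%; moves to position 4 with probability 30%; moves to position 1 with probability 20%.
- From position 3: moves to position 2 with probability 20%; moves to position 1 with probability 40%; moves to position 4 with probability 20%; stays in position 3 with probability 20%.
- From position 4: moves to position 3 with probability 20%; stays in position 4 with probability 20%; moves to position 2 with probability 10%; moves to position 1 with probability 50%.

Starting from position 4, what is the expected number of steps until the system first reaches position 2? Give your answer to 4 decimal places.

Let t(s) be the expected number of steps to first reach position 2 from state s, with t(position 2) = 0. Conditioning on the first step:
t(position 1) = 1 + 0.2·t(position 1) + 0.2·t(position 3) + 0.3·t(position 4)
t(position 3) = 1 + 0.4·t(position 1) + 0.2·t(position 3) + 0.2·t(position 4)
t(position 4) = 1 + 0.5·t(position 1) + 0.2·t(position 3) + 0.2·t(position 4)
Solving: t(position 1) = 4.3651, t(position 3) = 4.7222, t(position 4) = 5.1587.
Expected steps from position 4 to position 2: 5.1587.

5.1587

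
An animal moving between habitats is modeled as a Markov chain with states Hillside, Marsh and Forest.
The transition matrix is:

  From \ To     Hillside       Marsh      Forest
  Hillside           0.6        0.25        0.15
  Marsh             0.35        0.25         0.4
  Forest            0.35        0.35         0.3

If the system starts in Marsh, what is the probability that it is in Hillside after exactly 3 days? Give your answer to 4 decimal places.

Propagate the distribution vector 3 days from Marsh.
After 0 days: (0.0000, 1.0000, 0.0000)
After 1 day: (0.3500, 0.2500, 0.4000)
After 2 days: (0.4375, 0.2900, 0.2725)
After 3 days: (0.4594, 0.2773, 0.2634)
P(in Hillside after 3 days) = 0.4594

0.4594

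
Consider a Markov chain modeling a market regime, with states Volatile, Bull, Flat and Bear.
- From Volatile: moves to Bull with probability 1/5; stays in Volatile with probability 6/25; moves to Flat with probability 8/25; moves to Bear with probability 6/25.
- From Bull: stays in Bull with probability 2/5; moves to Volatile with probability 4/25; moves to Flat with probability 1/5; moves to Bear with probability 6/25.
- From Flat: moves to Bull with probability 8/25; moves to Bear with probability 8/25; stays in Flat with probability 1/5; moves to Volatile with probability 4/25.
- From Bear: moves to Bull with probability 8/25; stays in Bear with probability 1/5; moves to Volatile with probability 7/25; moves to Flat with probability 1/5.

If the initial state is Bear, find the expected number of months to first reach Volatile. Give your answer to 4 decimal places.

4.6672

Let t(s) be the expected number of months to first reach Volatile from state s, with t(Volatile) = 0. Conditioning on the first month:
t(Bull) = 1 + 0.4·t(Bull) + 0.2·t(Flat) + 0.24·t(Bear)
t(Flat) = 1 + 0.32·t(Bull) + 0.2·t(Flat) + 0.32·t(Bear)
t(Bear) = 1 + 0.32·t(Bull) + 0.2·t(Flat) + 0.2·t(Bear)
Solving: t(Bull) = 5.2760, t(Flat) = 5.2273, t(Bear) = 4.6672.
Expected months from Bear to Volatile: 4.6672.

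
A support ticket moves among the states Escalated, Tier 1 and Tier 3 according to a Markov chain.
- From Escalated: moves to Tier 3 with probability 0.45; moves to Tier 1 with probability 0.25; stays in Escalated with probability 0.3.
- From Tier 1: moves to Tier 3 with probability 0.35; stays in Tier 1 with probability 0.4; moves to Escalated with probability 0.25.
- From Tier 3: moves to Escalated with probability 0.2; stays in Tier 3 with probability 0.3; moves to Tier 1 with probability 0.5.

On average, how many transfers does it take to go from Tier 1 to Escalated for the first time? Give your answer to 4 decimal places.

Let t(s) be the expected number of transfers to first reach Escalated from state s, with t(Escalated) = 0. Conditioning on the first transfer:
t(Tier 1) = 1 + 0.4·t(Tier 1) + 0.35·t(Tier 3)
t(Tier 3) = 1 + 0.5·t(Tier 1) + 0.3·t(Tier 3)
Solving: t(Tier 1) = 4.2857, t(Tier 3) = 4.4898.
Expected transfers from Tier 1 to Escalated: 4.2857.

4.2857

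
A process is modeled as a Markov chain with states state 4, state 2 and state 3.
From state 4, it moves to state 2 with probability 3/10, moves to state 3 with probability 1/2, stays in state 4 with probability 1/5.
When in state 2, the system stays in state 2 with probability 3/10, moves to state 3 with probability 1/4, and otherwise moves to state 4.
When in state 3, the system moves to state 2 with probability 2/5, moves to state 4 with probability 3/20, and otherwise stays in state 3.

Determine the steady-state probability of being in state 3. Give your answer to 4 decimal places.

0.3953

Let the stationary distribution be π with π = πP and π_1 + π_2 + π_3 = 1.
π_1 = 0.2·π_1 + 0.45·π_2 + 0.15·π_3
π_2 = 0.3·π_1 + 0.3·π_2 + 0.4·π_3
Solving with the normalization constraint gives π = (0.2651, 0.3395, 0.3953).
So the stationary probability of state 3 is 0.3953.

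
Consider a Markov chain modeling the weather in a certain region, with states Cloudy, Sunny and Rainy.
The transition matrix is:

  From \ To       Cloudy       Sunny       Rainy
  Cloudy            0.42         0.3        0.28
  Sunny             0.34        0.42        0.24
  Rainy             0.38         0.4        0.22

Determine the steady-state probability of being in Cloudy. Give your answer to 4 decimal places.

0.3804

Let the stationary distribution be π with π = πP and π_1 + π_2 + π_3 = 1.
π_1 = 0.42·π_1 + 0.34·π_2 + 0.38·π_3
π_2 = 0.3·π_1 + 0.42·π_2 + 0.4·π_3
Solving with the normalization constraint gives π = (0.3804, 0.3693, 0.2502).
So the stationary probability of Cloudy is 0.3804.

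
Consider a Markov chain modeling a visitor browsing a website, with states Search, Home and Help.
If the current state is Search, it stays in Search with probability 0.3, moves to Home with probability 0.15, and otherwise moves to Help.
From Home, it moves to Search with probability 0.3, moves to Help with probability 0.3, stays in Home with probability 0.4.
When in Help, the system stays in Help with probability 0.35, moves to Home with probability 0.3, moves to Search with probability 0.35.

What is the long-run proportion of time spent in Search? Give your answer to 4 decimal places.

0.3200

Let the stationary distribution be π with π = πP and π_1 + π_2 + π_3 = 1.
π_1 = 0.3·π_1 + 0.3·π_2 + 0.35·π_3
π_2 = 0.15·π_1 + 0.4·π_2 + 0.3·π_3
Solving with the normalization constraint gives π = (0.3200, 0.2800, 0.4000).
So the stationary probability of Search is 0.3200.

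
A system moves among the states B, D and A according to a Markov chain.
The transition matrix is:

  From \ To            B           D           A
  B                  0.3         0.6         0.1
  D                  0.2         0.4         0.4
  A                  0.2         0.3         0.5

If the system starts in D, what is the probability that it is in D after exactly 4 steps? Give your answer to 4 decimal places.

Propagate the distribution vector 4 steps from D.
After 0 steps: (0.0000, 1.0000, 0.0000)
After 1 step: (0.2000, 0.4000, 0.4000)
After 2 steps: (0.2200, 0.4000, 0.3800)
After 3 steps: (0.2220, 0.4060, 0.3720)
After 4 steps: (0.2222, 0.4072, 0.3706)
P(in D after 4 steps) = 0.4072

0.4072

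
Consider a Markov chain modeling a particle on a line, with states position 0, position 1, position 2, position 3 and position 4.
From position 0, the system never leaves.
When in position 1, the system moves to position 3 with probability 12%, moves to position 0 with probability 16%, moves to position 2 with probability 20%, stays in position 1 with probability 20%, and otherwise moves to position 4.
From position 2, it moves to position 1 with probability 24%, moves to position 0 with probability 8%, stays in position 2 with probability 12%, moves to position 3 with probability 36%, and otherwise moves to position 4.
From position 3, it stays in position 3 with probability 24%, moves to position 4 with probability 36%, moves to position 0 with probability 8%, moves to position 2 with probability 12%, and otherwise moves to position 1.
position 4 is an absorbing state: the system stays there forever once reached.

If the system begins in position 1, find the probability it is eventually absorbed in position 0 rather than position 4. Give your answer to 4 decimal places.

0.3003

Let h(s) be the probability of absorption at position 0 starting from transient state s. Then h(position 0) = 1 and h(position 4) = 0. By first-step analysis:
h(position 1) = 0.16·1 + 0.2·h(position 1) + 0.2·h(position 2) + 0.12·h(position 3) + 0.32·0
h(position 2) = 0.08·1 + 0.24·h(position 1) + 0.12·h(position 2) + 0.36·h(position 3) + 0.2·0
h(position 3) = 0.08·1 + 0.2·h(position 1) + 0.12·h(position 2) + 0.24·h(position 3) + 0.36·0
Solving: h(position 1) = 0.3003, h(position 2) = 0.2653, h(position 3) = 0.2262.
Starting from position 1, the probability is 0.3003.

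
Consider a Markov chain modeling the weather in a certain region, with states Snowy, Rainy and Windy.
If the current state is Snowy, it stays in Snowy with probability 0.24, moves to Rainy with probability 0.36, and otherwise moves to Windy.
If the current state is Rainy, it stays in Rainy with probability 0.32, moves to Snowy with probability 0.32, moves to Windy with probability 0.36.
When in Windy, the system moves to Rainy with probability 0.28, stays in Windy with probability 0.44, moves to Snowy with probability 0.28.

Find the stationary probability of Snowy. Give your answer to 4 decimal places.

0.2814

Let the stationary distribution be π with π = πP and π_1 + π_2 + π_3 = 1.
π_1 = 0.24·π_1 + 0.32·π_2 + 0.28·π_3
π_2 = 0.36·π_1 + 0.32·π_2 + 0.28·π_3
Solving with the normalization constraint gives π = (0.2814, 0.3151, 0.4035).
So the stationary probability of Snowy is 0.2814.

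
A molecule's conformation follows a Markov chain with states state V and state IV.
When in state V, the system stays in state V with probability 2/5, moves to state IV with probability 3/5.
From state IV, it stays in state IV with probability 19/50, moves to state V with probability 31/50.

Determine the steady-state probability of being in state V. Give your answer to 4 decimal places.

Let the stationary distribution be π with π = πP and π_1 + π_2 = 1.
π_1 = 0.4·π_1 + 0.62·π_2
Solving with the normalization constraint gives π = (0.5082, 0.4918).
So the stationary probability of state V is 0.5082.

0.5082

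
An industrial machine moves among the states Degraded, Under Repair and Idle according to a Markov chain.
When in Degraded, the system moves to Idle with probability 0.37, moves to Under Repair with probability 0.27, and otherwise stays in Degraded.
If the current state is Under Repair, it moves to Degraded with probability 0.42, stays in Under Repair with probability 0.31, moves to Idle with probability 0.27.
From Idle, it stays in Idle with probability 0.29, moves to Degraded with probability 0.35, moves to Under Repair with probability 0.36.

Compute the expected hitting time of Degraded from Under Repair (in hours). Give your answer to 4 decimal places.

Let t(s) be the expected number of hours to first reach Degraded from state s, with t(Degraded) = 0. Conditioning on the first hour:
t(Under Repair) = 1 + 0.31·t(Under Repair) + 0.27·t(Idle)
t(Idle) = 1 + 0.36·t(Under Repair) + 0.29·t(Idle)
Solving: t(Under Repair) = 2.4955, t(Idle) = 2.6738.
Expected hours from Under Repair to Degraded: 2.4955.

2.4955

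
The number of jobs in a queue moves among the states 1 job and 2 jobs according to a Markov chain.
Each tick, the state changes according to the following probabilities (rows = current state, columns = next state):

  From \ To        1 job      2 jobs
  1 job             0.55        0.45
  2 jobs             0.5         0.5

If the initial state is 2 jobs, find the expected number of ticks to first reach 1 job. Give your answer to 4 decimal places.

2.0000

Let t(s) be the expected number of ticks to first reach 1 job from state s, with t(1 job) = 0. Conditioning on the first tick:
t(2 jobs) = 1 + 0.5·t(2 jobs)
Solving: t(2 jobs) = 2.0000.
Expected ticks from 2 jobs to 1 job: 2.0000.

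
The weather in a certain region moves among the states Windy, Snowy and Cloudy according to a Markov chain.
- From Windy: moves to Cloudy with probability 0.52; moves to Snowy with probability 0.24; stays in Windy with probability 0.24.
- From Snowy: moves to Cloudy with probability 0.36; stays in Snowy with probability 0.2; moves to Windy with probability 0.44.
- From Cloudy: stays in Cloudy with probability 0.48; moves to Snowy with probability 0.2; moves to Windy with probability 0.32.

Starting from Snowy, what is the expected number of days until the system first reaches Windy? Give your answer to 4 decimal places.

2.5581

Let t(s) be the expected number of days to first reach Windy from state s, with t(Windy) = 0. Conditioning on the first day:
t(Snowy) = 1 + 0.2·t(Snowy) + 0.36·t(Cloudy)
t(Cloudy) = 1 + 0.2·t(Snowy) + 0.48·t(Cloudy)
Solving: t(Snowy) = 2.5581, t(Cloudy) = 2.9070.
Expected days from Snowy to Windy: 2.5581.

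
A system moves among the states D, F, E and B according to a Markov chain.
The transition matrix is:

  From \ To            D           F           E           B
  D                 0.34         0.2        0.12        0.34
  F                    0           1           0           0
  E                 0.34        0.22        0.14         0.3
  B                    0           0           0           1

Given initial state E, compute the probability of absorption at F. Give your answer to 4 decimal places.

0.4047

Let h(s) be the probability of absorption at F starting from transient state s. Then h(F) = 1 and h(B) = 0. By first-step analysis:
h(D) = 0.34·h(D) + 0.2·1 + 0.12·h(E) + 0.34·0
h(E) = 0.34·h(D) + 0.22·1 + 0.14·h(E) + 0.3·0
Solving: h(D) = 0.3766, h(E) = 0.4047.
Starting from E, the probability is 0.4047.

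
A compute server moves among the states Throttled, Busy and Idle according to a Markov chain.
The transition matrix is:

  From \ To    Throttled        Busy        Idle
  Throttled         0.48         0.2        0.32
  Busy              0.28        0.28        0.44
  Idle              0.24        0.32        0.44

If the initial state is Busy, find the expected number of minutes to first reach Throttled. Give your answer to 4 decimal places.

3.8110

Let t(s) be the expected number of minutes to first reach Throttled from state s, with t(Throttled) = 0. Conditioning on the first minute:
t(Busy) = 1 + 0.28·t(Busy) + 0.44·t(Idle)
t(Idle) = 1 + 0.32·t(Busy) + 0.44·t(Idle)
Solving: t(Busy) = 3.8110, t(Idle) = 3.9634.
Expected minutes from Busy to Throttled: 3.8110.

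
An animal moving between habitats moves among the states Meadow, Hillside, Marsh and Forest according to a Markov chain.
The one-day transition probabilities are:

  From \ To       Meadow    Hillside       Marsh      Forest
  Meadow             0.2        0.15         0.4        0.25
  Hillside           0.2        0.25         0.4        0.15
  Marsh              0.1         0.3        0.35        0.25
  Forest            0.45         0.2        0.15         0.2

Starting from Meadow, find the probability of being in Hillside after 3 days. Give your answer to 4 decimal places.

0.2325

Propagate the distribution vector 3 days from Meadow.
After 0 days: (1.0000, 0.0000, 0.0000, 0.0000)
After 1 day: (0.2000, 0.1500, 0.4000, 0.2500)
After 2 days: (0.2225, 0.2375, 0.3175, 0.2225)
After 3 days: (0.2239, 0.2325, 0.3285, 0.2151)
P(in Hillside after 3 days) = 0.2325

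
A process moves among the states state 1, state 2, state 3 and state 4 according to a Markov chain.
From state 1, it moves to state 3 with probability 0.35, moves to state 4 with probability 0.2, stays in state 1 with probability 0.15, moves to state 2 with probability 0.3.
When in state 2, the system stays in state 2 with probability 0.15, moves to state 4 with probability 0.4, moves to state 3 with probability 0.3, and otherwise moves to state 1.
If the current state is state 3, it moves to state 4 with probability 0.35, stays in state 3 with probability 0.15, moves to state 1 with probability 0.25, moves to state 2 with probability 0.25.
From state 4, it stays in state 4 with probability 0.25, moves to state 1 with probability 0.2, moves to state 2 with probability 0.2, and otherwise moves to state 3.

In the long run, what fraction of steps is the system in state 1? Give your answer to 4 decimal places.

0.1933

Let the stationary distribution be π with π = πP and π_1 + π_2 + π_3 + π_4 = 1.
π_1 = 0.15·π_1 + 0.15·π_2 + 0.25·π_3 + 0.2·π_4
π_2 = 0.3·π_1 + 0.15·π_2 + 0.25·π_3 + 0.2·π_4
π_3 = 0.35·π_1 + 0.3·π_2 + 0.15·π_3 + 0.35·π_4
Solving with the normalization constraint gives π = (0.1933, 0.2223, 0.2824, 0.3019).
So the stationary probability of state 1 is 0.1933.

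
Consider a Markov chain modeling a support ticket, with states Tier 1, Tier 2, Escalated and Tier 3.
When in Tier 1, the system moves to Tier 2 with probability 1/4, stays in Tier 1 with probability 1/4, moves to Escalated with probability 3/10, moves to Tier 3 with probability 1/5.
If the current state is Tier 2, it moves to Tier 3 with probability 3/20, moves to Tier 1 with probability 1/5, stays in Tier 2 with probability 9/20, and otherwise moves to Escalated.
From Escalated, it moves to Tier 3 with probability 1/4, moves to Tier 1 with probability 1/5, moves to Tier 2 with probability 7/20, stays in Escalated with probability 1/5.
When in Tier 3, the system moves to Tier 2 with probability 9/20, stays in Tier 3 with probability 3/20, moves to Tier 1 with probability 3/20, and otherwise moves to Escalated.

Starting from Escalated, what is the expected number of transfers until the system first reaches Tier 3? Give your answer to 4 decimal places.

4.9280

Let t(s) be the expected number of transfers to first reach Tier 3 from state s, with t(Tier 3) = 0. Conditioning on the first transfer:
t(Tier 1) = 1 + 0.25·t(Tier 1) + 0.25·t(Tier 2) + 0.3·t(Escalated)
t(Tier 2) = 1 + 0.2·t(Tier 1) + 0.45·t(Tier 2) + 0.2·t(Escalated)
t(Escalated) = 1 + 0.2·t(Tier 1) + 0.35·t(Tier 2) + 0.2·t(Escalated)
Solving: t(Tier 1) = 5.1297, t(Tier 2) = 5.4755, t(Escalated) = 4.9280.
Expected transfers from Escalated to Tier 3: 4.9280.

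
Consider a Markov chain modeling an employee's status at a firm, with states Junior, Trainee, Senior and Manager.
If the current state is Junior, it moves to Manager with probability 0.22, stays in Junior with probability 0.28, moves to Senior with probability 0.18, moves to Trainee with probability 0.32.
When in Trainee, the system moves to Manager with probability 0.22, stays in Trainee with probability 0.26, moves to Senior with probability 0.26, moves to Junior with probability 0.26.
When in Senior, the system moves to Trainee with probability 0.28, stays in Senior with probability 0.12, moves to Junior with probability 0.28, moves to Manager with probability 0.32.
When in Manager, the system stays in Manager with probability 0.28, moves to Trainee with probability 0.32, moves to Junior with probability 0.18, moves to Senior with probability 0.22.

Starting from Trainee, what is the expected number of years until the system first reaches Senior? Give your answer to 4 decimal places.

4.3301

Let t(s) be the expected number of years to first reach Senior from state s, with t(Senior) = 0. Conditioning on the first year:
t(Junior) = 1 + 0.28·t(Junior) + 0.32·t(Trainee) + 0.22·t(Manager)
t(Trainee) = 1 + 0.26·t(Junior) + 0.26·t(Trainee) + 0.22·t(Manager)
t(Manager) = 1 + 0.18·t(Junior) + 0.32·t(Trainee) + 0.28·t(Manager)
Solving: t(Junior) = 4.6836, t(Trainee) = 4.3301, t(Manager) = 4.4843.
Expected years from Trainee to Senior: 4.3301.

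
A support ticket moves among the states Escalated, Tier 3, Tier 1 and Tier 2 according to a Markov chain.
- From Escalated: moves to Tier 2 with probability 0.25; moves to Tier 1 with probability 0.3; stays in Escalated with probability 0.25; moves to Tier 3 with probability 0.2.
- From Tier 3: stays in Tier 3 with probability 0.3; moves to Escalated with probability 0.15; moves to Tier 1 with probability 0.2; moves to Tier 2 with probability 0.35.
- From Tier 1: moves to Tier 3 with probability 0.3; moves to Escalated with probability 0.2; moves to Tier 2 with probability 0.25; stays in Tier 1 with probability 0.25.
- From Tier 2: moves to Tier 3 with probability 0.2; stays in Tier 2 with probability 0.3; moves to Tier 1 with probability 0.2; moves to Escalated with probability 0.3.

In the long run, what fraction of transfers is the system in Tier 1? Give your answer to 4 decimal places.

0.2345

Let the stationary distribution be π with π = πP and π_1 + π_2 + π_3 + π_4 = 1.
π_1 = 0.25·π_1 + 0.15·π_2 + 0.2·π_3 + 0.3·π_4
π_2 = 0.2·π_1 + 0.3·π_2 + 0.3·π_3 + 0.2·π_4
π_3 = 0.3·π_1 + 0.2·π_2 + 0.25·π_3 + 0.2·π_4
Solving with the normalization constraint gives π = (0.2279, 0.2483, 0.2345, 0.2893).
So the stationary probability of Tier 1 is 0.2345.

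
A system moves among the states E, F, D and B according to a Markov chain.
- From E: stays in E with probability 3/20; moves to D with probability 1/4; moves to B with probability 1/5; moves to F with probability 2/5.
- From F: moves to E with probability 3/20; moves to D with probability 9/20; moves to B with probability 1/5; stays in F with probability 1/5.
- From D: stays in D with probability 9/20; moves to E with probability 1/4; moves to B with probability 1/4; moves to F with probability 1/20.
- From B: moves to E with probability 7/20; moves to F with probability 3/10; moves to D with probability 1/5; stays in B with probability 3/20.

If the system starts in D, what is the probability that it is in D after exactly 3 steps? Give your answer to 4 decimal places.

0.3485

Propagate the distribution vector 3 steps from D.
After 0 steps: (0.0000, 0.0000, 1.0000, 0.0000)
After 1 step: (0.2500, 0.0500, 0.4500, 0.2500)
After 2 steps: (0.2450, 0.2075, 0.3375, 0.2100)
After 3 steps: (0.2258, 0.2194, 0.3485, 0.2064)
P(in D after 3 steps) = 0.3485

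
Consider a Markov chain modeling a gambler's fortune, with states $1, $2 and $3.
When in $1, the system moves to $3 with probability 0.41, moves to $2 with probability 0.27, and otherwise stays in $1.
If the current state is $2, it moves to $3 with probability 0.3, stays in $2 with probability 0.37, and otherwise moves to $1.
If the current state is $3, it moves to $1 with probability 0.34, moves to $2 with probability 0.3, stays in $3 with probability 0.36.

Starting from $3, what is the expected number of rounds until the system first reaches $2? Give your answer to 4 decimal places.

Let t(s) be the expected number of rounds to first reach $2 from state s, with t($2) = 0. Conditioning on the first round:
t($1) = 1 + 0.32·t($1) + 0.41·t($3)
t($3) = 1 + 0.34·t($1) + 0.36·t($3)
Solving: t($1) = 3.5497, t($3) = 3.4483.
Expected rounds from $3 to $2: 3.4483.

3.4483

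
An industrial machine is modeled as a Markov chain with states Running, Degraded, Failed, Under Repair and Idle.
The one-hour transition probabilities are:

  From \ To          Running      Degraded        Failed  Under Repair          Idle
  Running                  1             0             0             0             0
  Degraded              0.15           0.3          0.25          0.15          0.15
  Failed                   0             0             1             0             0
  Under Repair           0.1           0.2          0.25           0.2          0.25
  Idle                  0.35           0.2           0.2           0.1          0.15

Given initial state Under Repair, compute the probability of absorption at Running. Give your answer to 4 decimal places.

Let h(s) be the probability of absorption at Running starting from transient state s. Then h(Running) = 1 and h(Failed) = 0. By first-step analysis:
h(Degraded) = 0.15·1 + 0.3·h(Degraded) + 0.25·0 + 0.15·h(Under Repair) + 0.15·h(Idle)
h(Under Repair) = 0.1·1 + 0.2·h(Degraded) + 0.25·0 + 0.2·h(Under Repair) + 0.25·h(Idle)
h(Idle) = 0.35·1 + 0.2·h(Degraded) + 0.2·0 + 0.1·h(Under Repair) + 0.15·h(Idle)
Solving: h(Degraded) = 0.4206, h(Under Repair) = 0.4046, h(Idle) = 0.5583.
Starting from Under Repair, the probability is 0.4046.

0.4046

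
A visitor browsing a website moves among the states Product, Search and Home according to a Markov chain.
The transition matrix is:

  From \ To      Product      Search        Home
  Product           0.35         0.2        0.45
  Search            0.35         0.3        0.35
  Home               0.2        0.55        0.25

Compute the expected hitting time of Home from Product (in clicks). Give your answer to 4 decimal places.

Let t(s) be the expected number of clicks to first reach Home from state s, with t(Home) = 0. Conditioning on the first click:
t(Product) = 1 + 0.35·t(Product) + 0.2·t(Search)
t(Search) = 1 + 0.35·t(Product) + 0.3·t(Search)
Solving: t(Product) = 2.3377, t(Search) = 2.5974.
Expected clicks from Product to Home: 2.3377.

2.3377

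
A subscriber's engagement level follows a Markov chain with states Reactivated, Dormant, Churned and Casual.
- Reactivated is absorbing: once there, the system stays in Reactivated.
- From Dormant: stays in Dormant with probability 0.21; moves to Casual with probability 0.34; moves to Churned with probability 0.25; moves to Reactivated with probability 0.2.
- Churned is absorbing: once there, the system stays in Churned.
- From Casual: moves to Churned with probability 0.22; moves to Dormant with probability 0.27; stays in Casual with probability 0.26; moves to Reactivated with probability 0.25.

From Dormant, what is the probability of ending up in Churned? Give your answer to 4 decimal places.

0.5272

Let h(s) be the probability of absorption at Churned starting from transient state s. Then h(Churned) = 1 and h(Reactivated) = 0. By first-step analysis:
h(Dormant) = 0.2·0 + 0.21·h(Dormant) + 0.25·1 + 0.34·h(Casual)
h(Casual) = 0.25·0 + 0.27·h(Dormant) + 0.22·1 + 0.26·h(Casual)
Solving: h(Dormant) = 0.5272, h(Casual) = 0.4897.
Starting from Dormant, the probability is 0.5272.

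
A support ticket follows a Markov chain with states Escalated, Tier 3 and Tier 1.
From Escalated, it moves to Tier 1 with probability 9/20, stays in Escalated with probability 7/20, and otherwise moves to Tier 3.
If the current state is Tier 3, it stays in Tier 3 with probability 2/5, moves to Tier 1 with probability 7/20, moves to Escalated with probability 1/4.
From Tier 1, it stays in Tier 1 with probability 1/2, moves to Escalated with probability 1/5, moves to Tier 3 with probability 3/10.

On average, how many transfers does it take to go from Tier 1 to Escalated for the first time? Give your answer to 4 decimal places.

4.6154

Let t(s) be the expected number of transfers to first reach Escalated from state s, with t(Escalated) = 0. Conditioning on the first transfer:
t(Tier 3) = 1 + 0.4·t(Tier 3) + 0.35·t(Tier 1)
t(Tier 1) = 1 + 0.3·t(Tier 3) + 0.5·t(Tier 1)
Solving: t(Tier 3) = 4.3590, t(Tier 1) = 4.6154.
Expected transfers from Tier 1 to Escalated: 4.6154.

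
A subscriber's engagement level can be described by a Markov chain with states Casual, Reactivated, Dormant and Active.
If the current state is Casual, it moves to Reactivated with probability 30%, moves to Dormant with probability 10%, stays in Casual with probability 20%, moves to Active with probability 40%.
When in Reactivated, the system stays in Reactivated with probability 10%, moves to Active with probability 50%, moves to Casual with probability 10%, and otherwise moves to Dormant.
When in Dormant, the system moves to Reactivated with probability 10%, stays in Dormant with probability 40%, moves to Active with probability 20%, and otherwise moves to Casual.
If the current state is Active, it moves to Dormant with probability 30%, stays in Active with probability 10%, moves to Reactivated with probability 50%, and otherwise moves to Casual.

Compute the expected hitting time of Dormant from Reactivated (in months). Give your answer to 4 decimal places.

3.6000

Let t(s) be the expected number of months to first reach Dormant from state s, with t(Dormant) = 0. Conditioning on the first month:
t(Casual) = 1 + 0.2·t(Casual) + 0.3·t(Reactivated) + 0.4·t(Active)
t(Reactivated) = 1 + 0.1·t(Casual) + 0.1·t(Reactivated) + 0.5·t(Active)
t(Active) = 1 + 0.1·t(Casual) + 0.5·t(Reactivated) + 0.1·t(Active)
Solving: t(Casual) = 4.4000, t(Reactivated) = 3.6000, t(Active) = 3.6000.
Expected months from Reactivated to Dormant: 3.6000.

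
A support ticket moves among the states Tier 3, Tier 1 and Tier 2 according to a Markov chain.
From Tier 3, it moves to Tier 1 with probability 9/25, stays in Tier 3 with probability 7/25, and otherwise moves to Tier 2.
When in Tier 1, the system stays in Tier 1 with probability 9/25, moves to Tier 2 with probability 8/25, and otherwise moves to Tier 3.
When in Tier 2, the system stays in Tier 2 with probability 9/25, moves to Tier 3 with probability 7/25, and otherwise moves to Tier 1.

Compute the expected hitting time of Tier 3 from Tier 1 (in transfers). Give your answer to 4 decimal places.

3.2609

Let t(s) be the expected number of transfers to first reach Tier 3 from state s, with t(Tier 3) = 0. Conditioning on the first transfer:
t(Tier 1) = 1 + 0.36·t(Tier 1) + 0.32·t(Tier 2)
t(Tier 2) = 1 + 0.36·t(Tier 1) + 0.36·t(Tier 2)
Solving: t(Tier 1) = 3.2609, t(Tier 2) = 3.3967.
Expected transfers from Tier 1 to Tier 3: 3.2609.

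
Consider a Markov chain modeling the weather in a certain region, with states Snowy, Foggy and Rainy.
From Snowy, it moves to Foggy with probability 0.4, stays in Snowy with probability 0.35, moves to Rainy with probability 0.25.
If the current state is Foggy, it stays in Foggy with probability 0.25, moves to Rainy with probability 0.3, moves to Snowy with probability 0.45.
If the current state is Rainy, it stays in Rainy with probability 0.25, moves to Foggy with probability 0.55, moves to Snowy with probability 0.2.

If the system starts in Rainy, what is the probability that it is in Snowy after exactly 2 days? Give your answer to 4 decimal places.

0.3675

Sum over the intermediate state after 1 day:
P = P(Rainy→Snowy)·P(Snowy→Snowy) + P(Rainy→Foggy)·P(Foggy→Snowy) + P(Rainy→Rainy)·P(Rainy→Snowy)
  = 0.2×0.35 + 0.55×0.45 + 0.25×0.2
  = 0.0700 + 0.2475 + 0.0500 = 0.3675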